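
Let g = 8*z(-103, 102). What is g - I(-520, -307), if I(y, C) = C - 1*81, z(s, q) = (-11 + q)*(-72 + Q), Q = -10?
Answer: -59308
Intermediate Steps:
z(s, q) = 902 - 82*q (z(s, q) = (-11 + q)*(-72 - 10) = (-11 + q)*(-82) = 902 - 82*q)
I(y, C) = -81 + C (I(y, C) = C - 81 = -81 + C)
g = -59696 (g = 8*(902 - 82*102) = 8*(902 - 8364) = 8*(-7462) = -59696)
g - I(-520, -307) = -59696 - (-81 - 307) = -59696 - 1*(-388) = -59696 + 388 = -59308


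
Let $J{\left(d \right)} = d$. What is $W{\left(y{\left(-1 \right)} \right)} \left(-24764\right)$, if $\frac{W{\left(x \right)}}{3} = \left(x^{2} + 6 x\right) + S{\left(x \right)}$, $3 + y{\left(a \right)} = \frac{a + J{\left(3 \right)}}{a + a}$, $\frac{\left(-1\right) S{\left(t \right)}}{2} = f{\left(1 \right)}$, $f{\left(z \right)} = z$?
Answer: $742920$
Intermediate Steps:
$S{\left(t \right)} = -2$ ($S{\left(t \right)} = \left(-2\right) 1 = -2$)
$y{\left(a \right)} = -3 + \frac{3 + a}{2 a}$ ($y{\left(a \right)} = -3 + \frac{a + 3}{a + a} = -3 + \frac{3 + a}{2 a}$)
$W{\left(x \right)} = -6 + 3 x^{2} + 18 x$ ($W{\left(x \right)} = 3 \left(\left(x^{2} + 6 x\right) - 2\right) = 3 \left(-2 + x^{2} + 6 x\right) = -6 + 3 x^{2} + 18 x$)
$W{\left(y{\left(-1 \right)} \right)} \left(-24764\right) = \left(-6 + 3 \left(\frac{3 - -5}{2 \left(-1\right)}\right)^{2} + 18 \frac{3 - -5}{2 \left(-1\right)}\right) \left(-24764\right) = \left(-6 + 3 \left(\frac{1}{2} \left(-1\right) \left(3 + 5\right)\right)^{2} + 18 \cdot \frac{1}{2} \left(-1\right) \left(3 + 5\right)\right) \left(-24764\right) = \left(-6 + 3 \left(\frac{1}{2} \left(-1\right) 8\right)^{2} + 18 \cdot \frac{1}{2} \left(-1\right) 8\right) \left(-24764\right) = \left(-6 + 3 \left(-4\right)^{2} + 18 \left(-4\right)\right) \left(-24764\right) = \left(-6 + 3 \cdot 16 - 72\right) \left(-24764\right) = \left(-6 + 48 - 72\right) \left(-24764\right) = \left(-30\right) \left(-24764\right) = 742920$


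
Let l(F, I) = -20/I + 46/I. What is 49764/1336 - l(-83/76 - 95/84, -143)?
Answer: 137519/3674 ≈ 37.430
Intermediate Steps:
l(F, I) = 26/I
49764/1336 - l(-83/76 - 95/84, -143) = 49764/1336 - 26/(-143) = 49764*(1/1336) - 26*(-1)/143 = 12441/334 - 1*(-2/11) = 12441/334 + 2/11 = 137519/3674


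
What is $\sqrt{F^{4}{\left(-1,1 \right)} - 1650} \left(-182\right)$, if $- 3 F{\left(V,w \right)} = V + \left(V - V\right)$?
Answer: $- \frac{182 i \sqrt{133649}}{9} \approx - 7392.8 i$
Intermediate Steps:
$F{\left(V,w \right)} = - \frac{V}{3}$ ($F{\left(V,w \right)} = - \frac{V + \left(V - V\right)}{3} = - \frac{V + 0}{3} = - \frac{V}{3}$)
$\sqrt{F^{4}{\left(-1,1 \right)} - 1650} \left(-182\right) = \sqrt{\left(\left(- \frac{1}{3}\right) \left(-1\right)\right)^{4} - 1650} \left(-182\right) = \sqrt{\left(\frac{1}{3}\right)^{4} - 1650} \left(-182\right) = \sqrt{\frac{1}{81} - 1650} \left(-182\right) = \sqrt{- \frac{133649}{81}} \left(-182\right) = \frac{i \sqrt{133649}}{9} \left(-182\right) = - \frac{182 i \sqrt{133649}}{9}$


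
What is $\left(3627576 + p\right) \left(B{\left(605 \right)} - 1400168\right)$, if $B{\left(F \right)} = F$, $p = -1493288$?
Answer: $-2987070516144$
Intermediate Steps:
$\left(3627576 + p\right) \left(B{\left(605 \right)} - 1400168\right) = \left(3627576 - 1493288\right) \left(605 - 1400168\right) = 2134288 \left(-1399563\right) = -2987070516144$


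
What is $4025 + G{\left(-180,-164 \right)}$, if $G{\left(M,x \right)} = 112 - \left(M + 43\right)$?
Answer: $4274$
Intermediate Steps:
$G{\left(M,x \right)} = 69 - M$ ($G{\left(M,x \right)} = 112 - \left(43 + M\right) = 69 - M$)
$4025 + G{\left(-180,-164 \right)} = 4025 + \left(69 - -180\right) = 4025 + \left(69 + 180\right) = 4025 + 249 = 4274$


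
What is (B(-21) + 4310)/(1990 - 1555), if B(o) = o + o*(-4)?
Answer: 4373/435 ≈ 10.053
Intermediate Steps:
B(o) = -3*o (B(o) = o - 4*o = -3*o)
(B(-21) + 4310)/(1990 - 1555) = (-3*(-21) + 4310)/(1990 - 1555) = (63 + 4310)/435 = 4373*(1/435) = 4373/435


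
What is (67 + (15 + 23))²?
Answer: 11025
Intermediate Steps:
(67 + (15 + 23))² = (67 + 38)² = 105² = 11025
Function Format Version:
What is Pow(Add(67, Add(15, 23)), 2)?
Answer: 11025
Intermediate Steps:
Pow(Add(67, Add(15, 23)), 2) = Pow(Add(67, 38), 2) = Pow(105, 2) = 11025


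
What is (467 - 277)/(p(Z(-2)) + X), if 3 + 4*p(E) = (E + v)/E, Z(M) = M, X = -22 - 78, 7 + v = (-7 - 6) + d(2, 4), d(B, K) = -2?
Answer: -760/391 ≈ -1.9437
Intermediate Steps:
v = -22 (v = -7 + ((-7 - 6) - 2) = -7 + (-13 - 2) = -7 - 15 = -22)
X = -100
p(E) = -¾ + (-22 + E)/(4*E) (p(E) = -¾ + ((E - 22)/E)/4 = -¾ + ((-22 + E)/E)/4 = -¾ + (-22 + E)/(4*E))
(467 - 277)/(p(Z(-2)) + X) = (467 - 277)/((½)*(-11 - 1*(-2))/(-2) - 100) = 190/((½)*(-½)*(-11 + 2) - 100) = 190/((½)*(-½)*(-9) - 100) = 190/(9/4 - 100) = 190/(-391/4) = 190*(-4/391) = -760/391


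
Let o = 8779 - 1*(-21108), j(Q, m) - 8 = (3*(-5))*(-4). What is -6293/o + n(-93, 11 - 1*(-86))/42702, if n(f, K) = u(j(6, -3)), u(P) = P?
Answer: -12122335/58010667 ≈ -0.20897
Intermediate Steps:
j(Q, m) = 68 (j(Q, m) = 8 + (3*(-5))*(-4) = 8 - 15*(-4) = 8 + 60 = 68)
n(f, K) = 68
o = 29887 (o = 8779 + 21108 = 29887)
-6293/o + n(-93, 11 - 1*(-86))/42702 = -6293/29887 + 68/42702 = -6293*1/29887 + 68*(1/42702) = -6293/29887 + 34/21351 = -12122335/58010667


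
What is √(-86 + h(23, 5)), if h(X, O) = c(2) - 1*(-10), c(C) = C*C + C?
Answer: I*√70 ≈ 8.3666*I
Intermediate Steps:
c(C) = C + C² (c(C) = C² + C = C + C²)
h(X, O) = 16 (h(X, O) = 2*(1 + 2) - 1*(-10) = 2*3 + 10 = 6 + 10 = 16)
√(-86 + h(23, 5)) = √(-86 + 16) = √(-70) = I*√70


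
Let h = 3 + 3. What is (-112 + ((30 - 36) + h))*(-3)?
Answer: 336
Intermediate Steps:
h = 6
(-112 + ((30 - 36) + h))*(-3) = (-112 + ((30 - 36) + 6))*(-3) = (-112 + (-6 + 6))*(-3) = (-112 + 0)*(-3) = -112*(-3) = 336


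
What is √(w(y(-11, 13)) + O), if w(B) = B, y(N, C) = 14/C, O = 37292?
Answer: √6302530/13 ≈ 193.11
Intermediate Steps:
√(w(y(-11, 13)) + O) = √(14/13 + 37292) = √(484810/13) = √6302530/13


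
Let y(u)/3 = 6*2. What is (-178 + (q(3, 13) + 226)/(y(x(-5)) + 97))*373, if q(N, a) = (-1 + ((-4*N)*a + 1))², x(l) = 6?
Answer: 331224/133 ≈ 2490.4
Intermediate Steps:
y(u) = 36 (y(u) = 3*(6*2) = 3*12 = 36)
q(N, a) = 16*N²*a² (q(N, a) = (-1 + (-4*N*a + 1))² = (-1 + (1 - 4*N*a))² = (-4*N*a)² = 16*N²*a²)
(-178 + (q(3, 13) + 226)/(y(x(-5)) + 97))*373 = (-178 + (16*3²*13² + 226)/(36 + 97))*373 = (-178 + (16*9*169 + 226)/133)*373 = (-178 + (24336 + 226)*(1/133))*373 = (-178 + 24562*(1/133))*373 = (-178 + 24562/133)*373 = (888/133)*373 = 331224/133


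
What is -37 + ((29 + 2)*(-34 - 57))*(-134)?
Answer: 377977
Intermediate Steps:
-37 + ((29 + 2)*(-34 - 57))*(-134) = -37 + (31*(-91))*(-134) = -37 - 2821*(-134) = -37 + 378014 = 377977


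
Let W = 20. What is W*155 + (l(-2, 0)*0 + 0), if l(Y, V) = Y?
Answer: 3100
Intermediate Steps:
W*155 + (l(-2, 0)*0 + 0) = 20*155 + (-2*0 + 0) = 3100 + (0 + 0) = 3100 + 0 = 3100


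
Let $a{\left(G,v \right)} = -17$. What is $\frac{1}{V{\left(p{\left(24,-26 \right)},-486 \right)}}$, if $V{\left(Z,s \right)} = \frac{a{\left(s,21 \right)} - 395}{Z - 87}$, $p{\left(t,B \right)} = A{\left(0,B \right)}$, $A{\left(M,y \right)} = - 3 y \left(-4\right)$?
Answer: $\frac{399}{412} \approx 0.96845$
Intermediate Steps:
$A{\left(M,y \right)} = 12 y$
$p{\left(t,B \right)} = 12 B$
$V{\left(Z,s \right)} = - \frac{412}{-87 + Z}$ ($V{\left(Z,s \right)} = \frac{-17 - 395}{Z - 87} = - \frac{412}{-87 + Z}$)
$\frac{1}{V{\left(p{\left(24,-26 \right)},-486 \right)}} = \frac{1}{\left(-412\right) \frac{1}{-87 + 12 \left(-26\right)}} = \frac{1}{\left(-412\right) \frac{1}{-87 - 312}} = \frac{1}{\left(-412\right) \frac{1}{-399}} = \frac{1}{\left(-412\right) \left(- \frac{1}{399}\right)} = \frac{1}{\frac{412}{399}} = \frac{399}{412}$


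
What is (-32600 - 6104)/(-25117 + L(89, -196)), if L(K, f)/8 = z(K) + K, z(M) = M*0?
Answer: 38704/24405 ≈ 1.5859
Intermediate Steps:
z(M) = 0
L(K, f) = 8*K (L(K, f) = 8*(0 + K) = 8*K)
(-32600 - 6104)/(-25117 + L(89, -196)) = (-32600 - 6104)/(-25117 + 8*89) = -38704/(-25117 + 712) = -38704/(-24405) = -38704*(-1/24405) = 38704/24405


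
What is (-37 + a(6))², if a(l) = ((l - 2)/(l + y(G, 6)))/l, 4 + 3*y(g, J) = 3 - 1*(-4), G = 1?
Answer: 600625/441 ≈ 1362.0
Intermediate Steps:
y(g, J) = 1 (y(g, J) = -4/3 + (3 - 1*(-4))/3 = -4/3 + (3 + 4)/3 = -4/3 + (⅓)*7 = -4/3 + 7/3 = 1)
a(l) = (-2 + l)/(l*(1 + l)) (a(l) = ((l - 2)/(l + 1))/l = ((-2 + l)/(1 + l))/l = (-2 + l)/(l*(1 + l)))
(-37 + a(6))² = (-37 + (-2 + 6)/(6*(1 + 6)))² = (-37 + (⅙)*4/7)² = (-37 + (⅙)*(⅐)*4)² = (-37 + 2/21)² = (-775/21)² = 600625/441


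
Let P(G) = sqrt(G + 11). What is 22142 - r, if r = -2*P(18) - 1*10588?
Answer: 32730 + 2*sqrt(29) ≈ 32741.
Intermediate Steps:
P(G) = sqrt(11 + G)
r = -10588 - 2*sqrt(29) (r = -2*sqrt(11 + 18) - 1*10588 = -2*sqrt(29) - 10588 = -10588 - 2*sqrt(29) ≈ -10599.)
22142 - r = 22142 - (-10588 - 2*sqrt(29)) = 22142 + (10588 + 2*sqrt(29)) = 32730 + 2*sqrt(29)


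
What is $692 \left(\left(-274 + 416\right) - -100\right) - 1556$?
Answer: $165908$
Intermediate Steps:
$692 \left(\left(-274 + 416\right) - -100\right) - 1556 = 692 \left(142 + \left(-11 + 111\right)\right) - 1556 = 692 \left(142 + 100\right) - 1556 = 692 \cdot 242 - 1556 = 167464 - 1556 = 165908$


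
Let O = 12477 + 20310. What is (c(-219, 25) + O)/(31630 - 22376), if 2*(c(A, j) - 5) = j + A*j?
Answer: 30067/9254 ≈ 3.2491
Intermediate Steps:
c(A, j) = 5 + j/2 + A*j/2 (c(A, j) = 5 + (j + A*j)/2 = 5 + (j/2 + A*j/2) = 5 + j/2 + A*j/2)
O = 32787
(c(-219, 25) + O)/(31630 - 22376) = ((5 + (½)*25 + (½)*(-219)*25) + 32787)/(31630 - 22376) = ((5 + 25/2 - 5475/2) + 32787)/9254 = (-2720 + 32787)*(1/9254) = 30067*(1/9254) = 30067/9254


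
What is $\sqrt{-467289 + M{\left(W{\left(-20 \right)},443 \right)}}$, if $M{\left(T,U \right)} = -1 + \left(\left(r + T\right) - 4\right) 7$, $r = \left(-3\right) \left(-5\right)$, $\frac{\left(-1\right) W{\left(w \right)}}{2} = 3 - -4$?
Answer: $i \sqrt{467311} \approx 683.6 i$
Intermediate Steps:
$W{\left(w \right)} = -14$ ($W{\left(w \right)} = - 2 \left(3 - -4\right) = - 2 \left(3 + 4\right) = \left(-2\right) 7 = -14$)
$r = 15$
$M{\left(T,U \right)} = 76 + 7 T$ ($M{\left(T,U \right)} = -1 + \left(\left(15 + T\right) - 4\right) 7 = -1 + \left(11 + T\right) 7 = -1 + \left(77 + 7 T\right) = 76 + 7 T$)
$\sqrt{-467289 + M{\left(W{\left(-20 \right)},443 \right)}} = \sqrt{-467289 + \left(76 + 7 \left(-14\right)\right)} = \sqrt{-467289 + \left(76 - 98\right)} = \sqrt{-467289 - 22} = \sqrt{-467311} = i \sqrt{467311}$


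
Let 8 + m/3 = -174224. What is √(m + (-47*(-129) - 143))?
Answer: 2*I*√129194 ≈ 718.87*I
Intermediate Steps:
m = -522696 (m = -24 + 3*(-174224) = -24 - 522672 = -522696)
√(m + (-47*(-129) - 143)) = √(-522696 + (-47*(-129) - 143)) = √(-522696 + (6063 - 143)) = √(-522696 + 5920) = √(-516776) = 2*I*√129194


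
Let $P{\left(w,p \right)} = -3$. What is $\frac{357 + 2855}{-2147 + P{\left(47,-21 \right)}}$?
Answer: $- \frac{1606}{1075} \approx -1.494$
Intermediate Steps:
$\frac{357 + 2855}{-2147 + P{\left(47,-21 \right)}} = \frac{357 + 2855}{-2147 - 3} = \frac{3212}{-2150} = 3212 \left(- \frac{1}{2150}\right) = - \frac{1606}{1075}$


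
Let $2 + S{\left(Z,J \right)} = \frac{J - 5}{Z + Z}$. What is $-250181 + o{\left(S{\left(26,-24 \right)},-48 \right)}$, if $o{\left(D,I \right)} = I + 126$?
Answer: $-250103$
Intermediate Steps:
$S{\left(Z,J \right)} = -2 + \frac{-5 + J}{2 Z}$ ($S{\left(Z,J \right)} = -2 + \frac{J - 5}{Z + Z} = -2 + \frac{-5 + J}{2 Z}$)
$o{\left(D,I \right)} = 126 + I$
$-250181 + o{\left(S{\left(26,-24 \right)},-48 \right)} = -250181 + \left(126 - 48\right) = -250181 + 78 = -250103$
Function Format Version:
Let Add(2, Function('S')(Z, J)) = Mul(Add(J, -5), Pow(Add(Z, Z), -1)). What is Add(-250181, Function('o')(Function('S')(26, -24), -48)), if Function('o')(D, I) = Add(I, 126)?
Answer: -250103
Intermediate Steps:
Function('S')(Z, J) = Add(-2, Mul(Rational(1, 2), Pow(Z, -1), Add(-5, J))) (Function('S')(Z, J) = Add(-2, Mul(Add(J, -5), Pow(Add(Z, Z), -1))) = Add(-2, Mul(Add(-5, J), Pow(Mul(2, Z), -1))) = Add(-2, Mul(Add(-5, J), Mul(Rational(1, 2), Pow(Z, -1)))) = Add(-2, Mul(Rational(1, 2), Pow(Z, -1), Add(-5, J))))
Function('o')(D, I) = Add(126, I)
Add(-250181, Function('o')(Function('S')(26, -24), -48)) = Add(-250181, Add(126, -48)) = Add(-250181, 78) = -250103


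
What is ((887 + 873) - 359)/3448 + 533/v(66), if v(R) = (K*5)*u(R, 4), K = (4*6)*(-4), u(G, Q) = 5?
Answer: 190577/1034400 ≈ 0.18424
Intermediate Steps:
K = -96 (K = 24*(-4) = -96)
v(R) = -2400 (v(R) = -96*5*5 = -480*5 = -2400)
((887 + 873) - 359)/3448 + 533/v(66) = ((887 + 873) - 359)/3448 + 533/(-2400) = (1760 - 359)*(1/3448) + 533*(-1/2400) = 1401*(1/3448) - 533/2400 = 1401/3448 - 533/2400 = 190577/1034400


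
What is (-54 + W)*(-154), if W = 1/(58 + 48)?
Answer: 440671/53 ≈ 8314.5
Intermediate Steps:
W = 1/106 ≈ 0.0094340
(-54 + W)*(-154) = (-54 + 1/106)*(-154) = -5723/106*(-154) = 440671/53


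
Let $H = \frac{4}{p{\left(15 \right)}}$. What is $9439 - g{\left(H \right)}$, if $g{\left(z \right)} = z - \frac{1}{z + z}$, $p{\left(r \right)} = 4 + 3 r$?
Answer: $\frac{3702457}{392} \approx 9445.0$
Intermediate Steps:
$H = \frac{4}{49}$ ($H = \frac{4}{4 + 3 \cdot 15} = \frac{4}{4 + 45} = \frac{4}{49} \approx 0.081633$)
$g{\left(z \right)} = z - \frac{1}{2 z}$
$9439 - g{\left(H \right)} = 9439 - \left(\frac{4}{49} - \frac{1}{2 \cdot \frac{4}{49}}\right) = 9439 - \left(\frac{4}{49} - \frac{49}{8}\right) = 9439 - - \frac{2369}{392} = 9439 + \frac{2369}{392} = \frac{3702457}{392}$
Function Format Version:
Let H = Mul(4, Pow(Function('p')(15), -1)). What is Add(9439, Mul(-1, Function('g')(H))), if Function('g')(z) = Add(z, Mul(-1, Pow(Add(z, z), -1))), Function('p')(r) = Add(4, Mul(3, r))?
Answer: Rational(3702457, 392) ≈ 9445.0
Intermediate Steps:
H = Rational(4, 49) (H = Mul(4, Pow(Add(4, Mul(3, 15)), -1)) = Mul(4, Pow(Add(4, 45), -1)) = Mul(4, Pow(49, -1)) = Mul(4, Rational(1, 49)) = Rational(4, 49) ≈ 0.081633)
Function('g')(z) = Add(z, Mul(Rational(-1, 2), Pow(z, -1))) (Function('g')(z) = Add(z, Mul(-1, Pow(Mul(2, z), -1))) = Add(z, Mul(-1, Mul(Rational(1, 2), Pow(z, -1)))) = Add(z, Mul(Rational(-1, 2), Pow(z, -1))))
Add(9439, Mul(-1, Function('g')(H))) = Add(9439, Mul(-1, Add(Rational(4, 49), Mul(Rational(-1, 2), Pow(Rational(4, 49), -1))))) = Add(9439, Mul(-1, Add(Rational(4, 49), Mul(Rational(-1, 2), Rational(49, 4))))) = Add(9439, Mul(-1, Add(Rational(4, 49), Rational(-49, 8)))) = Add(9439, Mul(-1, Rational(-2369, 392))) = Add(9439, Rational(2369, 392)) = Rational(3702457, 392)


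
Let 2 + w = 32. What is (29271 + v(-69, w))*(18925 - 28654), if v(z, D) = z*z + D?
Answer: -331389198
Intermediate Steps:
w = 30 (w = -2 + 32 = 30)
v(z, D) = D + z² (v(z, D) = z² + D = D + z²)
(29271 + v(-69, w))*(18925 - 28654) = (29271 + (30 + (-69)²))*(18925 - 28654) = (29271 + (30 + 4761))*(-9729) = (29271 + 4791)*(-9729) = 34062*(-9729) = -331389198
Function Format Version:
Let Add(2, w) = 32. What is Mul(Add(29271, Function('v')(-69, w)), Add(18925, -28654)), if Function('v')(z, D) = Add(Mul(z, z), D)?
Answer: -331389198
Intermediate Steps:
w = 30 (w = Add(-2, 32) = 30)
Function('v')(z, D) = Add(D, Pow(z, 2)) (Function('v')(z, D) = Add(Pow(z, 2), D) = Add(D, Pow(z, 2)))
Mul(Add(29271, Function('v')(-69, w)), Add(18925, -28654)) = Mul(Add(29271, Add(30, Pow(-69, 2))), Add(18925, -28654)) = Mul(Add(29271, Add(30, 4761)), -9729) = Mul(Add(29271, 4791), -9729) = Mul(34062, -9729) = -331389198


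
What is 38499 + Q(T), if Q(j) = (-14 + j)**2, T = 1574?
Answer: 2472099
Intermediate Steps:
38499 + Q(T) = 38499 + (-14 + 1574)**2 = 38499 + 1560**2 = 38499 + 2433600 = 2472099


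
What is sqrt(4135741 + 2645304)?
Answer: sqrt(6781045) ≈ 2604.0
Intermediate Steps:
sqrt(4135741 + 2645304) = sqrt(6781045)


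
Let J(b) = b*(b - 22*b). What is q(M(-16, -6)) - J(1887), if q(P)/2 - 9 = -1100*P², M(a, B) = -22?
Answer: 73711367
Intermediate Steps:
J(b) = -21*b² (J(b) = b*(-21*b) = -21*b²)
q(P) = 18 - 2200*P² (q(P) = 18 + 2*(-1100*P²) = 18 - 2200*P²)
q(M(-16, -6)) - J(1887) = (18 - 2200*(-22)²) - (-21)*1887² = (18 - 2200*484) - (-21)*3560769 = (18 - 1064800) - 1*(-74776149) = -1064782 + 74776149 = 73711367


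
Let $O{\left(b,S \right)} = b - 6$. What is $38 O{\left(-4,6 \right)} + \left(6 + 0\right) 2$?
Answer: $-368$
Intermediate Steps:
$O{\left(b,S \right)} = -6 + b$ ($O{\left(b,S \right)} = b - 6 = -6 + b$)
$38 O{\left(-4,6 \right)} + \left(6 + 0\right) 2 = 38 \left(-6 - 4\right) + \left(6 + 0\right) 2 = 38 \left(-10\right) + 6 \cdot 2 = -380 + 12 = -368$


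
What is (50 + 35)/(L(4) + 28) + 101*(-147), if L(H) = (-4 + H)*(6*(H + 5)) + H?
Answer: -475019/32 ≈ -14844.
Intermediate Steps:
L(H) = H + (-4 + H)*(30 + 6*H) (L(H) = (-4 + H)*(6*(5 + H)) + H = (-4 + H)*(30 + 6*H) + H = H + (-4 + H)*(30 + 6*H))
(50 + 35)/(L(4) + 28) + 101*(-147) = (50 + 35)/((-120 + 6*4**2 + 7*4) + 28) + 101*(-147) = 85/((-120 + 6*16 + 28) + 28) - 14847 = 85/((-120 + 96 + 28) + 28) - 14847 = 85/(4 + 28) - 14847 = 85/32 - 14847 = -475019/32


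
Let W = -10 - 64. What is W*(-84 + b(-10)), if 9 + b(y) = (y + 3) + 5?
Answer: 7030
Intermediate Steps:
b(y) = -1 + y (b(y) = -9 + ((y + 3) + 5) = -9 + ((3 + y) + 5) = -9 + (8 + y) = -1 + y)
W = -74
W*(-84 + b(-10)) = -74*(-84 + (-1 - 10)) = -74*(-84 - 11) = -74*(-95) = 7030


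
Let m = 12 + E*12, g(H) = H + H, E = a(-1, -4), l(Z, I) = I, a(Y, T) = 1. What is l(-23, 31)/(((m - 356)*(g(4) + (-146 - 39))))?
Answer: 31/58764 ≈ 0.00052753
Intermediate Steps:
E = 1
g(H) = 2*H
m = 24 (m = 12 + 1*12 = 12 + 12 = 24)
l(-23, 31)/(((m - 356)*(g(4) + (-146 - 39)))) = 31/(((24 - 356)*(2*4 + (-146 - 39)))) = 31/((-332*(8 - 185))) = 31/((-332*(-177))) = 31/58764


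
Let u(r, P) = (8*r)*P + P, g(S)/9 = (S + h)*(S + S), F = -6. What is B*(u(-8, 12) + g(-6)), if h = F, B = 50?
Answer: 27000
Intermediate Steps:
h = -6
g(S) = 18*S*(-6 + S) (g(S) = 9*((S - 6)*(S + S)) = 9*((-6 + S)*(2*S)) = 9*(2*S*(-6 + S)) = 18*S*(-6 + S))
u(r, P) = P + 8*P*r (u(r, P) = 8*P*r + P = P + 8*P*r)
B*(u(-8, 12) + g(-6)) = 50*(12*(1 + 8*(-8)) + 18*(-6)*(-6 - 6)) = 50*(12*(1 - 64) + 18*(-6)*(-12)) = 50*(12*(-63) + 1296) = 50*(-756 + 1296) = 50*540 = 27000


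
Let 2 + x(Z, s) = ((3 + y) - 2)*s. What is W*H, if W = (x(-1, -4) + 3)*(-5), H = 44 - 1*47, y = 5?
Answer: -345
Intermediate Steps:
H = -3 (H = 44 - 47 = -3)
x(Z, s) = -2 + 6*s (x(Z, s) = -2 + ((3 + 5) - 2)*s = -2 + (8 - 2)*s = -2 + 6*s)
W = 115 (W = ((-2 + 6*(-4)) + 3)*(-5) = ((-2 - 24) + 3)*(-5) = (-26 + 3)*(-5) = -23*(-5) = 115)
W*H = 115*(-3) = -345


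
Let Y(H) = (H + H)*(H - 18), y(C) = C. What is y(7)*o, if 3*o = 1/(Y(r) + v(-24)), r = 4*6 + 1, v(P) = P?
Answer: 7/978 ≈ 0.0071575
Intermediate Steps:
r = 25 (r = 24 + 1 = 25)
Y(H) = 2*H*(-18 + H) (Y(H) = (2*H)*(-18 + H) = 2*H*(-18 + H))
o = 1/978 (o = 1/(3*(2*25*(-18 + 25) - 24)) = 1/(3*(2*25*7 - 24)) = 1/(3*(350 - 24)) = (⅓)/326 = (⅓)*(1/326) = 1/978 ≈ 0.0010225)
y(7)*o = 7*(1/978) = 7/978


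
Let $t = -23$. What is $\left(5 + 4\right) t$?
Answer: $-207$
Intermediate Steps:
$\left(5 + 4\right) t = \left(5 + 4\right) \left(-23\right) = 9 \left(-23\right) = -207$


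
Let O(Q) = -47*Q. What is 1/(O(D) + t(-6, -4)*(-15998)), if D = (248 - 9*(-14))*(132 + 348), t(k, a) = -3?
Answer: -1/8389446 ≈ -1.1920e-7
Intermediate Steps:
D = 179520 (D = (248 + 126)*480 = 374*480 = 179520)
1/(O(D) + t(-6, -4)*(-15998)) = 1/(-47*179520 - 3*(-15998)) = 1/(-8437440 + 47994) = 1/(-8389446) = -1/8389446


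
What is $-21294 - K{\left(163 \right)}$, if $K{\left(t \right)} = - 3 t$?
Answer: $-20805$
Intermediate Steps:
$-21294 - K{\left(163 \right)} = -21294 - \left(-3\right) 163 = -21294 - -489 = -21294 + 489 = -20805$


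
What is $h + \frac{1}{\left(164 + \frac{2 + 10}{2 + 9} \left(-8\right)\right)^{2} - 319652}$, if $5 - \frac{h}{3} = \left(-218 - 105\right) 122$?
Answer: $\frac{4228086330203}{35760628} \approx 1.1823 \cdot 10^{5}$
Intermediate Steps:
$h = 118233$ ($h = 15 - 3 \left(-218 - 105\right) 122 = 15 - 3 \left(\left(-323\right) 122\right) = 15 - -118218 = 15 + 118218 = 118233$)
$h + \frac{1}{\left(164 + \frac{2 + 10}{2 + 9} \left(-8\right)\right)^{2} - 319652} = 118233 + \frac{1}{\left(164 + \frac{2 + 10}{2 + 9} \left(-8\right)\right)^{2} - 319652} = 118233 + \frac{1}{\left(164 + \frac{12}{11} \left(-8\right)\right)^{2} - 319652} = 118233 + \frac{1}{\left(164 - \frac{96}{11}\right)^{2} - 319652} = 118233 + \frac{1}{\left(\frac{1708}{11}\right)^{2} - 319652} = 118233 + \frac{1}{\frac{2917264}{121} - 319652} = 118233 + \frac{1}{- \frac{35760628}{121}} = 118233 - \frac{121}{35760628} = \frac{4228086330203}{35760628}$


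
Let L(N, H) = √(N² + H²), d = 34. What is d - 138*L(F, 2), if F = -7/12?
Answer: -507/2 ≈ -253.50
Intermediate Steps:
F = -7/12 (F = -7*1/12 = -7/12 ≈ -0.58333)
L(N, H) = √(H² + N²)
d - 138*L(F, 2) = 34 - 138*√(2² + (-7/12)²) = 34 - 138*√(4 + 49/144) = 34 - 138*√(625/144) = 34 - 138*25/12 = 34 - 575/2 = -507/2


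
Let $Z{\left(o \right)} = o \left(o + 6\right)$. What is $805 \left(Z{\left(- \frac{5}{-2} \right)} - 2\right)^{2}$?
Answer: $\frac{4772845}{16} \approx 2.983 \cdot 10^{5}$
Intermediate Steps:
$Z{\left(o \right)} = o \left(6 + o\right)$
$805 \left(Z{\left(- \frac{5}{-2} \right)} - 2\right)^{2} = 805 \left(- \frac{5}{-2} \left(6 - \frac{5}{-2}\right) - 2\right)^{2} = 805 \left(\left(-5\right) \left(- \frac{1}{2}\right) \left(6 - - \frac{5}{2}\right) - 2\right)^{2} = 805 \left(\frac{5 \left(6 + \frac{5}{2}\right)}{2} - 2\right)^{2} = 805 \left(\frac{5}{2} \cdot \frac{17}{2} - 2\right)^{2} = 805 \left(\frac{85}{4} - 2\right)^{2} = 805 \left(\frac{77}{4}\right)^{2} = 805 \cdot \frac{5929}{16} = \frac{4772845}{16}$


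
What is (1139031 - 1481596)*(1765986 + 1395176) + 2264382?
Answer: -1082901196148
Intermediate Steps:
(1139031 - 1481596)*(1765986 + 1395176) + 2264382 = -342565*3161162 + 2264382 = -1082903460530 + 2264382 = -1082901196148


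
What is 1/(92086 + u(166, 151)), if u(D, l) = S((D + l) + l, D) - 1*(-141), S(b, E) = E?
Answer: 1/92393 ≈ 1.0823e-5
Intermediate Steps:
u(D, l) = 141 + D (u(D, l) = D - 1*(-141) = D + 141 = 141 + D)
1/(92086 + u(166, 151)) = 1/(92086 + (141 + 166)) = 1/(92086 + 307) = 1/92393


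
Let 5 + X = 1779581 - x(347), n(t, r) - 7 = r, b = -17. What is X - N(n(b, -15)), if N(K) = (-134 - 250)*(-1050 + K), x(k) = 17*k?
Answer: 1367405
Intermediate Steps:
n(t, r) = 7 + r
N(K) = 403200 - 384*K (N(K) = -384*(-1050 + K) = 403200 - 384*K)
X = 1773677 (X = -5 + (1779581 - 17*347) = -5 + (1779581 - 1*5899) = -5 + (1779581 - 5899) = -5 + 1773682 = 1773677)
X - N(n(b, -15)) = 1773677 - (403200 - 384*(7 - 15)) = 1773677 - (403200 - 384*(-8)) = 1773677 - (403200 + 3072) = 1773677 - 1*406272 = 1773677 - 406272 = 1367405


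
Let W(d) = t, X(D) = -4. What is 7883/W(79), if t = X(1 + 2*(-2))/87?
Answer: -685821/4 ≈ -1.7146e+5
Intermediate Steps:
t = -4/87 ≈ -0.045977
W(d) = -4/87
7883/W(79) = 7883/(-4/87) = 7883*(-87/4) = -685821/4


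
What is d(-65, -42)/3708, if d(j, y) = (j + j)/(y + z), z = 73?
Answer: -65/57474 ≈ -0.0011309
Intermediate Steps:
d(j, y) = 2*j/(73 + y) (d(j, y) = (j + j)/(y + 73) = (2*j)/(73 + y) = 2*j/(73 + y))
d(-65, -42)/3708 = (2*(-65)/(73 - 42))/3708 = (2*(-65)/31)*(1/3708) = (2*(-65)*(1/31))*(1/3708) = -130/31*1/3708 = -65/57474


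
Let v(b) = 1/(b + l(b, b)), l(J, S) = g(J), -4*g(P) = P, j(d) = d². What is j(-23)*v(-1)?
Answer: -2116/3 ≈ -705.33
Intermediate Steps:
g(P) = -P/4
l(J, S) = -J/4
v(b) = 4/(3*b) (v(b) = 1/(b - b/4) = 1/(3*b/4) = 4/(3*b))
j(-23)*v(-1) = (-23)²*((4/3)/(-1)) = 529*((4/3)*(-1)) = 529*(-4/3) = -2116/3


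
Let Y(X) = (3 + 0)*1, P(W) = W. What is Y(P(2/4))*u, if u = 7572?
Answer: 22716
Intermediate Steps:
Y(X) = 3 (Y(X) = 3*1 = 3)
Y(P(2/4))*u = 3*7572 = 22716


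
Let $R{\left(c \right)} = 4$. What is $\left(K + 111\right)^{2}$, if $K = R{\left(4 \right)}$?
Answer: $13225$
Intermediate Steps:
$K = 4$
$\left(K + 111\right)^{2} = \left(4 + 111\right)^{2} = 115^{2} = 13225$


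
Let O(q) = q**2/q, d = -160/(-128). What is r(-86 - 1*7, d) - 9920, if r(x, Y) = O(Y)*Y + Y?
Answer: -158675/16 ≈ -9917.2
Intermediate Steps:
d = 5/4 (d = -160*(-1/128) = 5/4 ≈ 1.2500)
O(q) = q
r(x, Y) = Y + Y**2 (r(x, Y) = Y*Y + Y = Y**2 + Y = Y + Y**2)
r(-86 - 1*7, d) - 9920 = 5*(1 + 5/4)/4 - 9920 = (5/4)*(9/4) - 9920 = 45/16 - 9920 = -158675/16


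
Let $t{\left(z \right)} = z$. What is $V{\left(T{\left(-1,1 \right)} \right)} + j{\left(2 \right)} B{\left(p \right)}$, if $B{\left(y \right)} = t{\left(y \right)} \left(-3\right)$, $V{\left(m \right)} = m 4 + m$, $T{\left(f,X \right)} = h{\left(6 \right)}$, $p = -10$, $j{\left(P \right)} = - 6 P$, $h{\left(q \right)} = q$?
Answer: $-330$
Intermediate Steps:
$T{\left(f,X \right)} = 6$
$V{\left(m \right)} = 5 m$ ($V{\left(m \right)} = 4 m + m = 5 m$)
$B{\left(y \right)} = - 3 y$ ($B{\left(y \right)} = y \left(-3\right) = - 3 y$)
$V{\left(T{\left(-1,1 \right)} \right)} + j{\left(2 \right)} B{\left(p \right)} = 5 \cdot 6 + \left(-6\right) 2 \left(\left(-3\right) \left(-10\right)\right) = 30 - 360 = -330$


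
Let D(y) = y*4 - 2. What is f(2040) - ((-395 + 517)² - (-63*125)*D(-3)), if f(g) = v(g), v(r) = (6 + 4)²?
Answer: 95466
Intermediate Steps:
D(y) = -2 + 4*y (D(y) = 4*y - 2 = -2 + 4*y)
v(r) = 100 (v(r) = 10² = 100)
f(g) = 100
f(2040) - ((-395 + 517)² - (-63*125)*D(-3)) = 100 - ((-395 + 517)² - (-63*125)*(-2 + 4*(-3))) = 100 - (122² - (-7875)*(-2 - 12)) = 100 - (14884 - (-7875)*(-14)) = 100 - (14884 - 1*110250) = 100 - (14884 - 110250) = 100 - 1*(-95366) = 100 + 95366 = 95466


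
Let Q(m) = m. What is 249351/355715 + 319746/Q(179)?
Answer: 113783082219/63672985 ≈ 1787.0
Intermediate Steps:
249351/355715 + 319746/Q(179) = 249351/355715 + 319746/179 = 113783082219/63672985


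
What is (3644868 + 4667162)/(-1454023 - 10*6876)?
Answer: -8312030/1522783 ≈ -5.4585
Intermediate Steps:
(3644868 + 4667162)/(-1454023 - 10*6876) = 8312030/(-1454023 - 68760) = 8312030/(-1522783) = 8312030*(-1/1522783) = -8312030/1522783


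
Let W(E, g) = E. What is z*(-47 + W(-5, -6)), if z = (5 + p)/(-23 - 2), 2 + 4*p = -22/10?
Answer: 1027/125 ≈ 8.2160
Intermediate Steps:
p = -21/20 (p = -1/2 + (-22/10)/4 = -1/2 + (-22*1/10)/4 = -1/2 + (1/4)*(-11/5) = -1/2 - 11/20 = -21/20 ≈ -1.0500)
z = -79/500 (z = (5 - 21/20)/(-23 - 2) = (79/20)/(-25) = (79/20)*(-1/25) = -79/500 ≈ -0.15800)
z*(-47 + W(-5, -6)) = -79*(-47 - 5)/500 = -79/500*(-52) = 1027/125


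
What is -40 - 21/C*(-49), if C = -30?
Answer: -743/10 ≈ -74.300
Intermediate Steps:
-40 - 21/C*(-49) = -40 - 21/(-30)*(-49) = -40 - 21*(-1/30)*(-49) = -40 + (7/10)*(-49) = -40 - 343/10 = -743/10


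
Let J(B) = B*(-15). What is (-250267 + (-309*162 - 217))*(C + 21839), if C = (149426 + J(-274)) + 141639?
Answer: -95276021588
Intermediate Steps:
J(B) = -15*B
C = 295175 (C = (149426 - 15*(-274)) + 141639 = (149426 + 4110) + 141639 = 153536 + 141639 = 295175)
(-250267 + (-309*162 - 217))*(C + 21839) = (-250267 + (-309*162 - 217))*(295175 + 21839) = (-250267 + (-50058 - 217))*317014 = (-250267 - 50275)*317014 = -300542*317014 = -95276021588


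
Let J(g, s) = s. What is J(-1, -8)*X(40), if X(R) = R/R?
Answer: -8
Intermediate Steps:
X(R) = 1
J(-1, -8)*X(40) = -8*1 = -8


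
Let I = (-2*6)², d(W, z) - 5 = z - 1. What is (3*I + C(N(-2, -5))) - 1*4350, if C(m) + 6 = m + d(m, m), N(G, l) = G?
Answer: -3924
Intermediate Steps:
d(W, z) = 4 + z (d(W, z) = 5 + (z - 1) = 5 + (-1 + z) = 4 + z)
C(m) = -2 + 2*m (C(m) = -6 + (m + (4 + m)) = -6 + (4 + 2*m) = -2 + 2*m)
I = 144 (I = (-12)² = 144)
(3*I + C(N(-2, -5))) - 1*4350 = (3*144 + (-2 + 2*(-2))) - 1*4350 = (432 + (-2 - 4)) - 4350 = (432 - 6) - 4350 = 426 - 4350 = -3924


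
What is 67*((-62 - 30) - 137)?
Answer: -15343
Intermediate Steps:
67*((-62 - 30) - 137) = 67*(-92 - 137) = 67*(-229) = -15343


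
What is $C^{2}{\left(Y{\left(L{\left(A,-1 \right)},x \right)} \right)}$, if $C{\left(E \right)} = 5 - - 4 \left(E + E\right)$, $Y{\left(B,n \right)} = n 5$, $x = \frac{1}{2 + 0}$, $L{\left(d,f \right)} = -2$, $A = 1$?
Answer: $625$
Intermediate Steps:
$x = \frac{1}{2} \approx 0.5$
$Y{\left(B,n \right)} = 5 n$
$C{\left(E \right)} = 5 + 8 E$ ($C{\left(E \right)} = 5 - - 4 \cdot 2 E = 5 - - 8 E = 5 + 8 E$)
$C^{2}{\left(Y{\left(L{\left(A,-1 \right)},x \right)} \right)} = \left(5 + 8 \cdot 5 \cdot \frac{1}{2}\right)^{2} = \left(5 + 8 \cdot \frac{5}{2}\right)^{2} = \left(5 + 20\right)^{2} = 25^{2} = 625$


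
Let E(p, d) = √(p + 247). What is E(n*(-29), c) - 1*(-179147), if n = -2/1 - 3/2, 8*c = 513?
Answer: 179147 + √1394/2 ≈ 1.7917e+5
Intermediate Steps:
c = 513/8 (c = (⅛)*513 = 513/8 ≈ 64.125)
n = -7/2 (n = -2*1 - 3*½ = -2 - 3/2 = -7/2 ≈ -3.5000)
E(p, d) = √(247 + p)
E(n*(-29), c) - 1*(-179147) = √(247 - 7/2*(-29)) - 1*(-179147) = √(247 + 203/2) + 179147 = √(697/2) + 179147 = √1394/2 + 179147 = 179147 + √1394/2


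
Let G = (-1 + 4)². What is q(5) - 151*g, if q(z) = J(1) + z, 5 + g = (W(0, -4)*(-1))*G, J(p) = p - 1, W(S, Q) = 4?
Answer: 6196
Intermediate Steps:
G = 9 (G = 3² = 9)
J(p) = -1 + p
g = -41 (g = -5 + (4*(-1))*9 = -5 - 4*9 = -5 - 36 = -41)
q(z) = z (q(z) = (-1 + 1) + z = 0 + z = z)
q(5) - 151*g = 5 - 151*(-41) = 5 + 6191 = 6196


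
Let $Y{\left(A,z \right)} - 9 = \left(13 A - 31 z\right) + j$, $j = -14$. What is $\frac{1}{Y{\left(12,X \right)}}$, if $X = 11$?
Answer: $- \frac{1}{190} \approx -0.0052632$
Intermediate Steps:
$Y{\left(A,z \right)} = -5 - 31 z + 13 A$ ($Y{\left(A,z \right)} = 9 - \left(14 - 13 A + 31 z\right) = -5 - 31 z + 13 A$)
$\frac{1}{Y{\left(12,X \right)}} = \frac{1}{-5 - 341 + 13 \cdot 12} = \frac{1}{-5 - 341 + 156} = \frac{1}{-190} = - \frac{1}{190}$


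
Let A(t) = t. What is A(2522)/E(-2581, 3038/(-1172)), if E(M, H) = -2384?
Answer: -1261/1192 ≈ -1.0579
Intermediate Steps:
A(2522)/E(-2581, 3038/(-1172)) = 2522/(-2384) = 2522*(-1/2384) = -1261/1192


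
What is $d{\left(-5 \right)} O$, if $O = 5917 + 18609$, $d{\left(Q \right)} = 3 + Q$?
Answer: $-49052$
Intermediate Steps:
$O = 24526$
$d{\left(-5 \right)} O = \left(3 - 5\right) 24526 = \left(-2\right) 24526 = -49052$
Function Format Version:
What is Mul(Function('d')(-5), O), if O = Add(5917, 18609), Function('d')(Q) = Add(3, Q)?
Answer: -49052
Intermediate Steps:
O = 24526
Mul(Function('d')(-5), O) = Mul(Add(3, -5), 24526) = Mul(-2, 24526) = -49052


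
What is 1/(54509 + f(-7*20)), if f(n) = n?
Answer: 1/54369 ≈ 1.8393e-5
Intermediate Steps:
1/(54509 + f(-7*20)) = 1/(54509 - 7*20) = 1/(54509 - 140) = 1/54369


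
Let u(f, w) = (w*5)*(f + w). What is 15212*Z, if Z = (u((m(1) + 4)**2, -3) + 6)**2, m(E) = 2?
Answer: 3637508652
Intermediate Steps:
u(f, w) = 5*w*(f + w) (u(f, w) = (5*w)*(f + w) = 5*w*(f + w))
Z = 239121 (Z = (5*(-3)*((2 + 4)**2 - 3) + 6)**2 = (5*(-3)*(6**2 - 3) + 6)**2 = (5*(-3)*(36 - 3) + 6)**2 = (5*(-3)*33 + 6)**2 = (-495 + 6)**2 = (-489)**2 = 239121)
15212*Z = 15212*239121 = 3637508652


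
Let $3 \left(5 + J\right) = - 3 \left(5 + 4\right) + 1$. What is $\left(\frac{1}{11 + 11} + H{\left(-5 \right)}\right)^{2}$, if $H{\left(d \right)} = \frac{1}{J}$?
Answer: $\frac{625}{813604} \approx 0.00076819$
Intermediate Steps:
$J = - \frac{41}{3}$ ($J = -5 + \frac{- 3 \left(5 + 4\right) + 1}{3} = -5 + \frac{\left(-3\right) 9 + 1}{3} = -5 + \frac{-27 + 1}{3} = -5 + \frac{1}{3} \left(-26\right) = -5 - \frac{26}{3} = - \frac{41}{3} \approx -13.667$)
$H{\left(d \right)} = - \frac{3}{41}$ ($H{\left(d \right)} = \frac{1}{- \frac{41}{3}} = - \frac{3}{41}$)
$\left(\frac{1}{11 + 11} + H{\left(-5 \right)}\right)^{2} = \left(\frac{1}{11 + 11} - \frac{3}{41}\right)^{2} = \left(\frac{1}{22} - \frac{3}{41}\right)^{2} = \left(- \frac{25}{902}\right)^{2} = \frac{625}{813604}$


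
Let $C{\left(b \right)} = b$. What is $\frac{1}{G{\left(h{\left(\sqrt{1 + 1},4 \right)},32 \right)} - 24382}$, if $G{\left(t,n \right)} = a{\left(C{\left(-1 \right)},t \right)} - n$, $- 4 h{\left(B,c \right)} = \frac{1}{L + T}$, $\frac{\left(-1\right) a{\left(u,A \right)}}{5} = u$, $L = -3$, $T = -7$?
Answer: $- \frac{1}{24409} \approx -4.0968 \cdot 10^{-5}$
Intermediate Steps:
$a{\left(u,A \right)} = - 5 u$
$h{\left(B,c \right)} = \frac{1}{40}$ ($h{\left(B,c \right)} = - \frac{1}{4 \left(-3 - 7\right)} = - \frac{1}{4 \left(-10\right)} = \left(- \frac{1}{4}\right) \left(- \frac{1}{10}\right) = \frac{1}{40}$)
$G{\left(t,n \right)} = 5 - n$ ($G{\left(t,n \right)} = \left(-5\right) \left(-1\right) - n = 5 - n$)
$\frac{1}{G{\left(h{\left(\sqrt{1 + 1},4 \right)},32 \right)} - 24382} = \frac{1}{\left(5 - 32\right) - 24382} = \frac{1}{-27 - 24382} = \frac{1}{-24409} = - \frac{1}{24409}$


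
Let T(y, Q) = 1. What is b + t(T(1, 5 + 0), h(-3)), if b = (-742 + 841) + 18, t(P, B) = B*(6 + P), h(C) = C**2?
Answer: 180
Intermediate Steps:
b = 117 (b = 99 + 18 = 117)
b + t(T(1, 5 + 0), h(-3)) = 117 + (-3)**2*(6 + 1) = 117 + 9*7 = 117 + 63 = 180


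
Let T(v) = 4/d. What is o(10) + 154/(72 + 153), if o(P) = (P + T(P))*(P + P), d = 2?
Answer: 54154/225 ≈ 240.68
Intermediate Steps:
T(v) = 2 (T(v) = 4/2 = 4*(½) = 2)
o(P) = 2*P*(2 + P) (o(P) = (P + 2)*(P + P) = (2 + P)*(2*P) = 2*P*(2 + P))
o(10) + 154/(72 + 153) = 2*10*(2 + 10) + 154/(72 + 153) = 2*10*12 + 154/225 = 240 + 154*(1/225) = 240 + 154/225 = 54154/225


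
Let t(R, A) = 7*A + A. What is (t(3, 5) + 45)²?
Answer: 7225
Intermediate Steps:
t(R, A) = 8*A
(t(3, 5) + 45)² = (8*5 + 45)² = (40 + 45)² = 85² = 7225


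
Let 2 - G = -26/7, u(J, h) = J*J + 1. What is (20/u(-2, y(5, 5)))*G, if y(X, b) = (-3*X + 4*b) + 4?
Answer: 160/7 ≈ 22.857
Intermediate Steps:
y(X, b) = 4 - 3*X + 4*b
u(J, h) = 1 + J² (u(J, h) = J² + 1 = 1 + J²)
G = 40/7 (G = 2 - (-26)/7 = 2 - 1*(-26/7) = 2 + 26/7 = 40/7 ≈ 5.7143)
(20/u(-2, y(5, 5)))*G = (20/(1 + (-2)²))*(40/7) = (20/(1 + 4))*(40/7) = (20/5)*(40/7) = (20*(⅕))*(40/7) = 4*(40/7) = 160/7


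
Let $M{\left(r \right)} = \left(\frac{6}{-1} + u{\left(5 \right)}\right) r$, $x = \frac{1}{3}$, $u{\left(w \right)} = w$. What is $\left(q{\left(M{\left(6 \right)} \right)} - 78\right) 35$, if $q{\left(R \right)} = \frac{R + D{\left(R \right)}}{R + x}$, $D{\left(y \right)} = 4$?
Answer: $- \frac{46200}{17} \approx -2717.6$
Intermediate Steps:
$x = \frac{1}{3} \approx 0.33333$
$M{\left(r \right)} = - r$ ($M{\left(r \right)} = \left(\frac{6}{-1} + 5\right) r = \left(6 \left(-1\right) + 5\right) r = \left(-6 + 5\right) r = - r$)
$q{\left(R \right)} = \frac{4 + R}{\frac{1}{3} + R}$ ($q{\left(R \right)} = \frac{R + 4}{R + \frac{1}{3}} = \frac{4 + R}{\frac{1}{3} + R}$)
$\left(q{\left(M{\left(6 \right)} \right)} - 78\right) 35 = \left(\frac{3 \left(4 - 6\right)}{1 + 3 \left(\left(-1\right) 6\right)} - 78\right) 35 = \left(\frac{3 \left(4 - 6\right)}{1 + 3 \left(-6\right)} - 78\right) 35 = \left(3 \frac{1}{1 - 18} \left(-2\right) - 78\right) 35 = \left(3 \frac{1}{-17} \left(-2\right) - 78\right) 35 = \left(3 \left(- \frac{1}{17}\right) \left(-2\right) - 78\right) 35 = \left(\frac{6}{17} - 78\right) 35 = \left(- \frac{1320}{17}\right) 35 = - \frac{46200}{17}$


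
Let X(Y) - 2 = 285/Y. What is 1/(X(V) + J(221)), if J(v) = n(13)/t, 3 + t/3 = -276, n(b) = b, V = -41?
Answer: -34317/170444 ≈ -0.20134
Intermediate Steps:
t = -837 (t = -9 + 3*(-276) = -9 - 828 = -837)
X(Y) = 2 + 285/Y
J(v) = -13/837 (J(v) = 13/(-837) = 13*(-1/837) = -13/837)
1/(X(V) + J(221)) = 1/((2 + 285/(-41)) - 13/837) = 1/((2 + 285*(-1/41)) - 13/837) = 1/((2 - 285/41) - 13/837) = 1/(-203/41 - 13/837) = 1/(-170444/34317) = -34317/170444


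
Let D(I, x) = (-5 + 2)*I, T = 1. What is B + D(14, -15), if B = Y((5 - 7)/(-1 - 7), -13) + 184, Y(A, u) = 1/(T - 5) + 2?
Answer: 575/4 ≈ 143.75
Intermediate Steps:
D(I, x) = -3*I
Y(A, u) = 7/4 (Y(A, u) = 1/(1 - 5) + 2 = 1/(-4) + 2 = -1/4 + 2 = 7/4)
B = 743/4 (B = 7/4 + 184 = 743/4 ≈ 185.75)
B + D(14, -15) = 743/4 - 3*14 = 743/4 - 42 = 575/4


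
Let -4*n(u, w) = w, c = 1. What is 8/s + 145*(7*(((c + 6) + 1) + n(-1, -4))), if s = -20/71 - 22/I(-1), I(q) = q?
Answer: 7043369/771 ≈ 9135.4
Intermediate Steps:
n(u, w) = -w/4
s = 1542/71 (s = -20/71 - 22/(-1) = -20*1/71 - 22*(-1) = -20/71 + 22 = 1542/71 ≈ 21.718)
8/s + 145*(7*(((c + 6) + 1) + n(-1, -4))) = 8/(1542/71) + 145*(7*(((1 + 6) + 1) - 1/4*(-4))) = 8*(71/1542) + 145*(7*((7 + 1) + 1)) = 284/771 + 145*(7*(8 + 1)) = 284/771 + 145*(7*9) = 284/771 + 145*63 = 284/771 + 9135 = 7043369/771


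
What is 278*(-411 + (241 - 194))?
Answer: -101192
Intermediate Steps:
278*(-411 + (241 - 194)) = 278*(-411 + 47) = 278*(-364) = -101192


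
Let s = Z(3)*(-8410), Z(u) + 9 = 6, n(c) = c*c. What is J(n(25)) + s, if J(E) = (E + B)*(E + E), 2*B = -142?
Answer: 717730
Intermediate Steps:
B = -71 (B = (½)*(-142) = -71)
n(c) = c²
Z(u) = -3 (Z(u) = -9 + 6 = -3)
J(E) = 2*E*(-71 + E) (J(E) = (E - 71)*(E + E) = (-71 + E)*(2*E) = 2*E*(-71 + E))
s = 25230 (s = -3*(-8410) = 25230)
J(n(25)) + s = 2*25²*(-71 + 25²) + 25230 = 2*625*(-71 + 625) + 25230 = 2*625*554 + 25230 = 692500 + 25230 = 717730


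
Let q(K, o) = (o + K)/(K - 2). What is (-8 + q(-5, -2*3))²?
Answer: 2025/49 ≈ 41.327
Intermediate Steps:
q(K, o) = (K + o)/(-2 + K)
(-8 + q(-5, -2*3))² = (-8 + (-5 - 2*3)/(-2 - 5))² = (-8 + (-5 - 6)/(-7))² = (-8 - ⅐*(-11))² = (-8 + 11/7)² = (-45/7)² = 2025/49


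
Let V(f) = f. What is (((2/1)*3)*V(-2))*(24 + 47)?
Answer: -852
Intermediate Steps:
(((2/1)*3)*V(-2))*(24 + 47) = (((2/1)*3)*(-2))*(24 + 47) = (((2*1)*3)*(-2))*71 = ((2*3)*(-2))*71 = (6*(-2))*71 = -12*71 = -852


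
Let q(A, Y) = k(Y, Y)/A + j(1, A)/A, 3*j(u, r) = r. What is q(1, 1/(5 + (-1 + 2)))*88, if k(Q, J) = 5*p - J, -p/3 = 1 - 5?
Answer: 15884/3 ≈ 5294.7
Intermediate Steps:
p = 12 (p = -3*(1 - 5) = -3*(-4) = 12)
j(u, r) = r/3
k(Q, J) = 60 - J (k(Q, J) = 5*12 - J = 60 - J)
q(A, Y) = 1/3 + (60 - Y)/A (q(A, Y) = (60 - Y)/A + (A/3)/A = (60 - Y)/A + 1/3 = 1/3 + (60 - Y)/A)
q(1, 1/(5 + (-1 + 2)))*88 = ((60 - 1/(5 + (-1 + 2)) + (1/3)*1)/1)*88 = (1*(60 - 1/(5 + 1) + 1/3))*88 = (1*(60 - 1/6 + 1/3))*88 = (1*(361/6))*88 = (361/6)*88 = 15884/3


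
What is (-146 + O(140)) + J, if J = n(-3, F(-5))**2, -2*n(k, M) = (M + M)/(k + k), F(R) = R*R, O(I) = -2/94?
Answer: -217693/1692 ≈ -128.66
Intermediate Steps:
O(I) = -1/47 (O(I) = -2*1/94 = -1/47)
F(R) = R**2
n(k, M) = -M/(2*k) (n(k, M) = -(M + M)/(2*(k + k)) = -2*M/(2*(2*k)) = -2*M*1/(2*k)/2 = -M/(2*k))
J = 625/36 (J = (-1/2*(-5)**2/(-3))**2 = (-1/2*25*(-1/3))**2 = (25/6)**2 = 625/36 ≈ 17.361)
(-146 + O(140)) + J = (-146 - 1/47) + 625/36 = -6863/47 + 625/36 = -217693/1692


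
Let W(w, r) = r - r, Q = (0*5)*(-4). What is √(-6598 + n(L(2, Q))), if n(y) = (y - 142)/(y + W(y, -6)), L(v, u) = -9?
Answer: I*√59231/3 ≈ 81.125*I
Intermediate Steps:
Q = 0 (Q = 0*(-4) = 0)
W(w, r) = 0
n(y) = (-142 + y)/y (n(y) = (y - 142)/(y + 0) = (-142 + y)/y)
√(-6598 + n(L(2, Q))) = √(-6598 + (-142 - 9)/(-9)) = √(-6598 - ⅑*(-151)) = √(-6598 + 151/9) = √(-59231/9) = I*√59231/3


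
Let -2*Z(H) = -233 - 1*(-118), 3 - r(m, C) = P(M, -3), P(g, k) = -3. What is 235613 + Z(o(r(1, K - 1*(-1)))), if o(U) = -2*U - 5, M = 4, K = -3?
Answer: 471341/2 ≈ 2.3567e+5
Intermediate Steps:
r(m, C) = 6 (r(m, C) = 3 - 1*(-3) = 3 + 3 = 6)
o(U) = -5 - 2*U
Z(H) = 115/2 (Z(H) = -(-233 - 1*(-118))/2 = -(-233 + 118)/2 = -1/2*(-115) = 115/2)
235613 + Z(o(r(1, K - 1*(-1)))) = 235613 + 115/2 = 471341/2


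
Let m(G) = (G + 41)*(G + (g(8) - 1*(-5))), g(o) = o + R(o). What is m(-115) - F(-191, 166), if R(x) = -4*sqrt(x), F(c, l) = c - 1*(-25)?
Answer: 7714 + 592*sqrt(2) ≈ 8551.2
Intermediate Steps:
F(c, l) = 25 + c (F(c, l) = c + 25 = 25 + c)
g(o) = o - 4*sqrt(o)
m(G) = (41 + G)*(13 + G - 8*sqrt(2)) (m(G) = (G + 41)*(G + ((8 - 8*sqrt(2)) - 1*(-5))) = (41 + G)*(G + ((8 - 8*sqrt(2)) + 5)) = (41 + G)*(G + (13 - 8*sqrt(2))) = (41 + G)*(13 + G - 8*sqrt(2)))
m(-115) - F(-191, 166) = (533 + (-115)**2 - 328*sqrt(2) + 54*(-115) - 8*(-115)*sqrt(2)) - (25 - 191) = (533 + 13225 - 328*sqrt(2) - 6210 + 920*sqrt(2)) - 1*(-166) = (7548 + 592*sqrt(2)) + 166 = 7714 + 592*sqrt(2)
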